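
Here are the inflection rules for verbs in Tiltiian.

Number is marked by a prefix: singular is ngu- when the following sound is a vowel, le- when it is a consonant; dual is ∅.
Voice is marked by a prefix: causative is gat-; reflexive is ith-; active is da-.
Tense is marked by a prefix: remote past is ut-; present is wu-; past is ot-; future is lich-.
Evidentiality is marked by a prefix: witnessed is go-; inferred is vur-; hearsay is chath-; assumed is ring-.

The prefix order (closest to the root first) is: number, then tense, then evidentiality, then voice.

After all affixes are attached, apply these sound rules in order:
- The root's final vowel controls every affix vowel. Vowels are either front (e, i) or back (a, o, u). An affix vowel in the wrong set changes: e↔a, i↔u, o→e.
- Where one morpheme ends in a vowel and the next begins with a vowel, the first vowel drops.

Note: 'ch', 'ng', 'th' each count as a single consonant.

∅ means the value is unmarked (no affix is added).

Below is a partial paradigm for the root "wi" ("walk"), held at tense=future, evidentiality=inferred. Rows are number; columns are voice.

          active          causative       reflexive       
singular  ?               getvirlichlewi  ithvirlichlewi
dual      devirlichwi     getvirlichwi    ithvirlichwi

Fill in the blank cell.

Attach number singular le- (before consonant 'w') → lewi.
Attach tense future lich- → lichlewi.
Attach evidentiality inferred vur- → vurlichlewi.
Attach voice active da- → davurlichlewi.
Apply vowel harmony: davurlichlewi → devirlichlewi.
Vowel deletion: no change.

devirlichlewi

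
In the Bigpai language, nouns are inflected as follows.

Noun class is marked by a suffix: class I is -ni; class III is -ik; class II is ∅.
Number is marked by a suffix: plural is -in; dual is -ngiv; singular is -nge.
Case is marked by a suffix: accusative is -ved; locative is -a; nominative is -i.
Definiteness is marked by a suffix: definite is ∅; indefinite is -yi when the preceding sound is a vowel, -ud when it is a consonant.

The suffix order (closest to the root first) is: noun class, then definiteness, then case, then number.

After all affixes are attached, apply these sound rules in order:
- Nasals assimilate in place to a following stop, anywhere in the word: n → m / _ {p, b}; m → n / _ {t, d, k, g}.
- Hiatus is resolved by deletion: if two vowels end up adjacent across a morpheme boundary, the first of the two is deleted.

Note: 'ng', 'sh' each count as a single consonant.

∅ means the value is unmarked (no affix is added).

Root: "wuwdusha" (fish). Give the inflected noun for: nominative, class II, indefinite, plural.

wuwdushayin

noun class = class II: zero marking, form stays wuwdusha.
Attach definiteness indefinite -yi (after vowel 'a') → wuwdushayi.
Attach case nominative -i → wuwdushayii.
Attach number plural -in → wuwdushayiiin.
Nasal assimilation: no change.
Apply vowel deletion: wuwdushayiiin → wuwdushayin.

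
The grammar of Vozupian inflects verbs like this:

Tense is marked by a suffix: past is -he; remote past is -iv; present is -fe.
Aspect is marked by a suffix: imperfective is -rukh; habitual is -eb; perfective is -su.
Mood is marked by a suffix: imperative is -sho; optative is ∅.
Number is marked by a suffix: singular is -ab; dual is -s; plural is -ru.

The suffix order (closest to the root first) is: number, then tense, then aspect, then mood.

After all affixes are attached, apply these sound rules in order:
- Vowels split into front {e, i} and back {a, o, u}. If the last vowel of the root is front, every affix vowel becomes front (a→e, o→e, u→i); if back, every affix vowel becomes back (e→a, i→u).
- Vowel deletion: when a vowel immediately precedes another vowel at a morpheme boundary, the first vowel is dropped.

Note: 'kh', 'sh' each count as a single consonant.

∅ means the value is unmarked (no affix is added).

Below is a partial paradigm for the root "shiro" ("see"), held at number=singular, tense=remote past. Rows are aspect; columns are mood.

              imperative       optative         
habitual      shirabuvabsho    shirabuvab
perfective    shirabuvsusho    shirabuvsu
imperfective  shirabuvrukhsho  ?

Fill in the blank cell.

shirabuvrukh

Attach number singular -ab → shiroab.
Attach tense remote past -iv → shiroabiv.
Attach aspect imperfective -rukh → shiroabivrukh.
mood = optative: zero marking, form stays shiroabivrukh.
Apply vowel harmony: shiroabivrukh → shiroabuvrukh.
Apply vowel deletion: shiroabuvrukh → shirabuvrukh.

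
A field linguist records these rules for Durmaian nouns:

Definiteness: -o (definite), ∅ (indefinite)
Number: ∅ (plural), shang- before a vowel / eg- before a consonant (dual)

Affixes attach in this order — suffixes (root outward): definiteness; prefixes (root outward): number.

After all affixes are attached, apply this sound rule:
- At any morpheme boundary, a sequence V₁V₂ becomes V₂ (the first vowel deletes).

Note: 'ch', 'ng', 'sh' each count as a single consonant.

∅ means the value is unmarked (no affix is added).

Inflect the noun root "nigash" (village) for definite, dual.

egnigasho

Attach number dual eg- (before consonant 'n') → egnigash.
Attach definiteness definite -o → egnigasho.
Vowel deletion: no change.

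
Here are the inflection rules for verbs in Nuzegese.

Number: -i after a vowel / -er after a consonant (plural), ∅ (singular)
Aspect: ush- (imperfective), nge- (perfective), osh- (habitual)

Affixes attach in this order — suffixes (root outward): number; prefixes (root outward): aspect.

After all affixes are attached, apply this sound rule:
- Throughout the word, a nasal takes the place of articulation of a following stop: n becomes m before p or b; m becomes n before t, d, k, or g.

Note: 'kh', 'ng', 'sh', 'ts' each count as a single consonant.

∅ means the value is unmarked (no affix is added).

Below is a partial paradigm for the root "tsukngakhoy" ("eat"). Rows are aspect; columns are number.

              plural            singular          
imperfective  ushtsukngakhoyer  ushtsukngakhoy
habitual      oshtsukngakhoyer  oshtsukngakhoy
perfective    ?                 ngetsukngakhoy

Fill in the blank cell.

ngetsukngakhoyer

Attach aspect perfective nge- → ngetsukngakhoy.
Attach number plural -er (after consonant 'y') → ngetsukngakhoyer.
Nasal assimilation: no change.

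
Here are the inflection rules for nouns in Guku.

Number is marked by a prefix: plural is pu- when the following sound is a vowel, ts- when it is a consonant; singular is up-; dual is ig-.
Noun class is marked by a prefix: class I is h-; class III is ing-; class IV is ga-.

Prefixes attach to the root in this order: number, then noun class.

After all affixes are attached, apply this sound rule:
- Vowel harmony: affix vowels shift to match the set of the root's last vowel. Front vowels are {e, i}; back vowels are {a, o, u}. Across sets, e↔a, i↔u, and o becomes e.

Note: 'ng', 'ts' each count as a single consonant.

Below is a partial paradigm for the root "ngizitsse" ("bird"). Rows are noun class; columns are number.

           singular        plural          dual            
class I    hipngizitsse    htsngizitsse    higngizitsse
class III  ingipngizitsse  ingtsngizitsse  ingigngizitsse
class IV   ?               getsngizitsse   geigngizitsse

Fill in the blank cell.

Attach number singular up- → upngizitsse.
Attach noun class class IV ga- → gaupngizitsse.
Apply vowel harmony: gaupngizitsse → geipngizitsse.

geipngizitsse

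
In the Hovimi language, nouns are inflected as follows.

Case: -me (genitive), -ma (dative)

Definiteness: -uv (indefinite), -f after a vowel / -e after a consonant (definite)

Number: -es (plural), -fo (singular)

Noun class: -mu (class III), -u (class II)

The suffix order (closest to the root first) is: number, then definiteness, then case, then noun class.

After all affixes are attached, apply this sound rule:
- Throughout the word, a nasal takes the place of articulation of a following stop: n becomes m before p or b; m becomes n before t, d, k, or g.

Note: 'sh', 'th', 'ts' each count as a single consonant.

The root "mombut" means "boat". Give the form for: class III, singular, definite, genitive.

Attach number singular -fo → mombutfo.
Attach definiteness definite -f (after vowel 'o') → mombutfof.
Attach case genitive -me → mombutfofme.
Attach noun class class III -mu → mombutfofmemu.
Nasal assimilation: no change.

mombutfofmemu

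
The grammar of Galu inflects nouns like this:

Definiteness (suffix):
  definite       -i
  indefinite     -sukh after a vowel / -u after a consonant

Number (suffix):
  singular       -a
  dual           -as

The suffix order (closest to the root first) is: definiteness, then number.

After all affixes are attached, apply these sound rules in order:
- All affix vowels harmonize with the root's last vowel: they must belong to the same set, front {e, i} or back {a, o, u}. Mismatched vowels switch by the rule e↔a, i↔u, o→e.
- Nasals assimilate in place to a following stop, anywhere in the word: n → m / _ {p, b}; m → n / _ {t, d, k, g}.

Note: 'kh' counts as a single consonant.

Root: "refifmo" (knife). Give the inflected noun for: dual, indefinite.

refifmosukhas

Attach definiteness indefinite -sukh (after vowel 'o') → refifmosukh.
Attach number dual -as → refifmosukhas.
Vowel harmony: no change.
Nasal assimilation: no change.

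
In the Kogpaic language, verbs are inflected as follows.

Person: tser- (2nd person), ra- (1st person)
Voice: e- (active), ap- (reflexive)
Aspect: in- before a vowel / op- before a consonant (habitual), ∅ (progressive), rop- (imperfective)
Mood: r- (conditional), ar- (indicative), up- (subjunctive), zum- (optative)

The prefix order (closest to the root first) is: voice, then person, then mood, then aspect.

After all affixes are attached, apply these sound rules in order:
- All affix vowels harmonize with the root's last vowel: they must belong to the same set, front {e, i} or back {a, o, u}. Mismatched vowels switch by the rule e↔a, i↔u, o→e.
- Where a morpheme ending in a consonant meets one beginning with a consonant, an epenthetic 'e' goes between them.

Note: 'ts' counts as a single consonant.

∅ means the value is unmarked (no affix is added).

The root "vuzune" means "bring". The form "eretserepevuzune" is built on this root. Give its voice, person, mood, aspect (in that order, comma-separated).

Segment: ar-tser-ap-vuzune.
voice: ap- → reflexive.
person: tser- → 2nd person.
mood: ar- → indicative.
aspect: ∅ → progressive.

reflexive, 2nd person, indicative, progressive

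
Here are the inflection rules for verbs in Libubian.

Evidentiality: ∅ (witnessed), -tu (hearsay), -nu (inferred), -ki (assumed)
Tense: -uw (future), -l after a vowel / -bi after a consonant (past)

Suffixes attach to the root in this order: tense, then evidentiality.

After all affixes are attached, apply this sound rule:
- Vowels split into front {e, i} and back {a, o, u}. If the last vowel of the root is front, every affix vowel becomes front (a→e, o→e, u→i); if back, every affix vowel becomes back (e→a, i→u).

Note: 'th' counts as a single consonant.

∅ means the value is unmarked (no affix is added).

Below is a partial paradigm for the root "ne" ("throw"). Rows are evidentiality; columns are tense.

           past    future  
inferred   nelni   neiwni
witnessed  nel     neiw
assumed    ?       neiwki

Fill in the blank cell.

nelki

Attach tense past -l (after vowel 'e') → nel.
Attach evidentiality assumed -ki → nelki.
Vowel harmony: no change.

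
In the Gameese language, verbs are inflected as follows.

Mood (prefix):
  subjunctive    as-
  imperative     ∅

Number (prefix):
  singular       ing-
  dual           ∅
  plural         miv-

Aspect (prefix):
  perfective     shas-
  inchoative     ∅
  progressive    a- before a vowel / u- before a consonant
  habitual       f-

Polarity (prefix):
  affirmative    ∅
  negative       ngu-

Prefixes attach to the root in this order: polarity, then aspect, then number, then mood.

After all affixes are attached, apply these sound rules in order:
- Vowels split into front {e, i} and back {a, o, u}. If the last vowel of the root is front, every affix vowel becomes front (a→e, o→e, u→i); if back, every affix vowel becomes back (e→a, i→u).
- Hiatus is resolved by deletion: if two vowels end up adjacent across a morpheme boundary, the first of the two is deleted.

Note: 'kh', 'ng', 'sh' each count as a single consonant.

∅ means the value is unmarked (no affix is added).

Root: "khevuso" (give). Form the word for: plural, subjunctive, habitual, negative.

asmuvfngukhevuso

Attach polarity negative ngu- → ngukhevuso.
Attach aspect habitual f- → fngukhevuso.
Attach number plural miv- → mivfngukhevuso.
Attach mood subjunctive as- → asmivfngukhevuso.
Apply vowel harmony: asmivfngukhevuso → asmuvfngukhevuso.
Vowel deletion: no change.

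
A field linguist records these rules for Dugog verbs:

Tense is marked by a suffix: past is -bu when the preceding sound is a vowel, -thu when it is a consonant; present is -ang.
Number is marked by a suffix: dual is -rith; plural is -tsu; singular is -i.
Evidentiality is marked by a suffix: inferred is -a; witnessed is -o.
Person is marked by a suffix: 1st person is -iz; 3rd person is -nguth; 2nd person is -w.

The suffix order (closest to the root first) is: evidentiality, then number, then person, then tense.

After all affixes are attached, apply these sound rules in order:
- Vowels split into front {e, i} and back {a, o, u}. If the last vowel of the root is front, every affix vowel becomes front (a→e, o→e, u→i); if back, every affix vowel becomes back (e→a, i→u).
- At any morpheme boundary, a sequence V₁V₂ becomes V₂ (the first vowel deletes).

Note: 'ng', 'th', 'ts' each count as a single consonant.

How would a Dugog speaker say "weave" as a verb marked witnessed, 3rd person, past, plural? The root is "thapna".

Attach evidentiality witnessed -o → thapnao.
Attach number plural -tsu → thapnaotsu.
Attach person 3rd person -nguth → thapnaotsunguth.
Attach tense past -thu (after consonant 'th') → thapnaotsunguththu.
Vowel harmony: no change.
Apply vowel deletion: thapnaotsunguththu → thapnotsunguththu.

thapnotsunguththu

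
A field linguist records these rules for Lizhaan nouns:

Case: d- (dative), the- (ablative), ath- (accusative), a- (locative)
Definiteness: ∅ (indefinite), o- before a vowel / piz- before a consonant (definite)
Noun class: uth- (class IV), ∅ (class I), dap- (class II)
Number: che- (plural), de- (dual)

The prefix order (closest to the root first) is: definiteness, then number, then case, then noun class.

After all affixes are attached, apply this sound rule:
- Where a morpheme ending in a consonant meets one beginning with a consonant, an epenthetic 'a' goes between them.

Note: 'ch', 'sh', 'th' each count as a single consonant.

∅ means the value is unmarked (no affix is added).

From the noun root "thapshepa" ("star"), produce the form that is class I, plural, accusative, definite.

athachepizathapshepa

Attach definiteness definite piz- (before consonant 'th') → pizthapshepa.
Attach number plural che- → chepizthapshepa.
Attach case accusative ath- → athchepizthapshepa.
noun class = class I: zero marking, form stays athchepizthapshepa.
Apply epenthesis: athchepizthapshepa → athachepizathapshepa.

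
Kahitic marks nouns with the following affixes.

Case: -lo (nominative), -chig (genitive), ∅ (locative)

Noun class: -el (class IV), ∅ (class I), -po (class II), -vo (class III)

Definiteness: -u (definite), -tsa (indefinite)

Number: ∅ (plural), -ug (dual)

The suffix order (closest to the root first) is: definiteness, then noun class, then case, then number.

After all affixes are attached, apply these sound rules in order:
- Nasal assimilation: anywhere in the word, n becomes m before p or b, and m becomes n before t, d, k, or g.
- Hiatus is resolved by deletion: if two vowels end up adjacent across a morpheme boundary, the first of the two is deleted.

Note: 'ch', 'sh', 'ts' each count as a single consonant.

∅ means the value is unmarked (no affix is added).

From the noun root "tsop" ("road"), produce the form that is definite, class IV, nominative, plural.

tsopello

Attach definiteness definite -u → tsopu.
Attach noun class class IV -el → tsopuel.
Attach case nominative -lo → tsopuello.
number = plural: zero marking, form stays tsopuello.
Nasal assimilation: no change.
Apply vowel deletion: tsopuello → tsopello.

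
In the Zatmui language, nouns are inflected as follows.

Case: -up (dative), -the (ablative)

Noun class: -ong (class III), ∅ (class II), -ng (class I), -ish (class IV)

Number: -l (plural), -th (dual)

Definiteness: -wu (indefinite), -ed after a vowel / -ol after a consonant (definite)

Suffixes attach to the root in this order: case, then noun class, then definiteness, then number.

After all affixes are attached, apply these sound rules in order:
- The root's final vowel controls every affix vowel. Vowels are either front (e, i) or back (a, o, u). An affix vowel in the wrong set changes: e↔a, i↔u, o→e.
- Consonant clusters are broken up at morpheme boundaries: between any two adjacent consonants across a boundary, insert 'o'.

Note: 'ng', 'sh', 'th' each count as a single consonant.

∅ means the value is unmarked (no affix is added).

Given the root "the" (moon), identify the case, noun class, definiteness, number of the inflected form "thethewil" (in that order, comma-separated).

Segment: the-the-wu-l.
case: -the → ablative.
noun class: ∅ → class II.
definiteness: -wu → indefinite.
number: -l → plural.

ablative, class II, indefinite, plural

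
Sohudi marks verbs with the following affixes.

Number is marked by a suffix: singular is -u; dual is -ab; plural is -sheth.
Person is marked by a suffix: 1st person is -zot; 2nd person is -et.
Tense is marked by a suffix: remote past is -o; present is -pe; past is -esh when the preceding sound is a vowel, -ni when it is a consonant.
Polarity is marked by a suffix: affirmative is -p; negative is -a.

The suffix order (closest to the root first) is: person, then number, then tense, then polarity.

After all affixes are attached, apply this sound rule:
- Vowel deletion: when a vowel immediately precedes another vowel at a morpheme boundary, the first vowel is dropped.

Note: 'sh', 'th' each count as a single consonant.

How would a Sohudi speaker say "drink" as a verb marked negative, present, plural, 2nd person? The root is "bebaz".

Attach person 2nd person -et → bebazet.
Attach number plural -sheth → bebazetsheth.
Attach tense present -pe → bebazetshethpe.
Attach polarity negative -a → bebazetshethpea.
Apply vowel deletion: bebazetshethpea → bebazetshethpa.

bebazetshethpa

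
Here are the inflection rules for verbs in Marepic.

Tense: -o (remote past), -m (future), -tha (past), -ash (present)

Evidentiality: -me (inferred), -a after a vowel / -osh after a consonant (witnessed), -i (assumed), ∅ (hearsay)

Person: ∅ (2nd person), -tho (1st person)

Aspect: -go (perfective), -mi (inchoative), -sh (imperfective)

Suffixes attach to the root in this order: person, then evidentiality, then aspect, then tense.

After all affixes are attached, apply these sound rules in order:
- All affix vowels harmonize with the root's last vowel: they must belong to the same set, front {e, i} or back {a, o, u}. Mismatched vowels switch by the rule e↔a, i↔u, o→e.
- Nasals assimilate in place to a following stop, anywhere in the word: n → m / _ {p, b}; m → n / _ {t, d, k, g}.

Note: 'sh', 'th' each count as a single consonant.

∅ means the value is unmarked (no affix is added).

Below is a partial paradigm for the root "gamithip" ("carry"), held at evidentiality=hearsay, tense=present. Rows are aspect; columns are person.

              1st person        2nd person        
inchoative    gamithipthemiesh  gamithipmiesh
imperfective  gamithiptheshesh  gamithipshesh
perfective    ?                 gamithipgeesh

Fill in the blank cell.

Attach person 1st person -tho → gamithiptho.
evidentiality = hearsay: zero marking, form stays gamithiptho.
Attach aspect perfective -go → gamithipthogo.
Attach tense present -ash → gamithipthogoash.
Apply vowel harmony: gamithipthogoash → gamithipthegeesh.
Nasal assimilation: no change.

gamithipthegeesh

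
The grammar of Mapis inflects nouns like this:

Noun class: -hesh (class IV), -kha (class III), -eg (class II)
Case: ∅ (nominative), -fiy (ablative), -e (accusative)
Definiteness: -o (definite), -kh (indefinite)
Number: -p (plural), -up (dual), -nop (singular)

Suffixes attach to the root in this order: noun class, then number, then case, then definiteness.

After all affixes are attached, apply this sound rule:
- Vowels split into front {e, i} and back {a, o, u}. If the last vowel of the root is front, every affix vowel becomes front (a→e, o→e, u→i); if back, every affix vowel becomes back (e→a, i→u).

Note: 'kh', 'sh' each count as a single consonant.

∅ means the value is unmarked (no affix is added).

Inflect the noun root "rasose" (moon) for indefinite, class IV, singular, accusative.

rasoseheshnepekh

Attach noun class class IV -hesh → rasosehesh.
Attach number singular -nop → rasoseheshnop.
Attach case accusative -e → rasoseheshnope.
Attach definiteness indefinite -kh → rasoseheshnopekh.
Apply vowel harmony: rasoseheshnopekh → rasoseheshnepekh.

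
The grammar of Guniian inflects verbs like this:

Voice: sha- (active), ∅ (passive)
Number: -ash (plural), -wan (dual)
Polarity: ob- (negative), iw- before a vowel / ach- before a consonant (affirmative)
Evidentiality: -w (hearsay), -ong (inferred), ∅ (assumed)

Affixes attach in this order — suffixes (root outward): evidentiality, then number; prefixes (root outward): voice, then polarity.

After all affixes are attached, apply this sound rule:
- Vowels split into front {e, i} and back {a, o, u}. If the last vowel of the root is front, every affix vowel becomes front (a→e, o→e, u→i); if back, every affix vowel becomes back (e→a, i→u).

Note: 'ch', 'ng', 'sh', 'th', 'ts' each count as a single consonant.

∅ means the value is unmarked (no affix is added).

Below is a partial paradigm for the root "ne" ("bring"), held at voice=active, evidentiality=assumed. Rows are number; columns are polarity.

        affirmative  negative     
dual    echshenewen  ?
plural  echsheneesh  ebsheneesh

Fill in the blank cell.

ebshenewen

Attach voice active sha- → shane.
evidentiality = assumed: zero marking, form stays shane.
Attach polarity negative ob- → obshane.
Attach number dual -wan → obshanewan.
Apply vowel harmony: obshanewan → ebshenewen.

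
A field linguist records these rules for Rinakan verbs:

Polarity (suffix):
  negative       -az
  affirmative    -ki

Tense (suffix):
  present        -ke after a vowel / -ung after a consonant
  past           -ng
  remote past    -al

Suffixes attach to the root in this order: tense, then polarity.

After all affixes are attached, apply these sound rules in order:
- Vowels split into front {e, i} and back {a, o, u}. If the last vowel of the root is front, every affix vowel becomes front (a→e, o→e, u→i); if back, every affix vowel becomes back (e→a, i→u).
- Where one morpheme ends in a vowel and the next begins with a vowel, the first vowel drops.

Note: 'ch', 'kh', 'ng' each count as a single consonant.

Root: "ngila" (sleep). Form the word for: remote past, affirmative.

ngilalku

Attach tense remote past -al → ngilaal.
Attach polarity affirmative -ki → ngilaalki.
Apply vowel harmony: ngilaalki → ngilaalku.
Apply vowel deletion: ngilaalku → ngilalku.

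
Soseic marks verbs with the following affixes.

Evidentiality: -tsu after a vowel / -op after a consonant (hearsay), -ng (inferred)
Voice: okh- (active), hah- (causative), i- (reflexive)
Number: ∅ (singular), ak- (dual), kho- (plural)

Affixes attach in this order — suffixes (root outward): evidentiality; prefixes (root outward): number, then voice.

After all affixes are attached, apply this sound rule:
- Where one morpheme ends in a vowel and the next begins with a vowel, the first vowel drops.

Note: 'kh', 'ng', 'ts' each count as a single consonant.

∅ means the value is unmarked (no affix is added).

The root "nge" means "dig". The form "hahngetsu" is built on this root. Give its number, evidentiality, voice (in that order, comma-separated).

singular, hearsay, causative

Segment: hah-nge-tsu.
number: ∅ → singular.
evidentiality: -tsu/op → hearsay.
voice: hah- → causative.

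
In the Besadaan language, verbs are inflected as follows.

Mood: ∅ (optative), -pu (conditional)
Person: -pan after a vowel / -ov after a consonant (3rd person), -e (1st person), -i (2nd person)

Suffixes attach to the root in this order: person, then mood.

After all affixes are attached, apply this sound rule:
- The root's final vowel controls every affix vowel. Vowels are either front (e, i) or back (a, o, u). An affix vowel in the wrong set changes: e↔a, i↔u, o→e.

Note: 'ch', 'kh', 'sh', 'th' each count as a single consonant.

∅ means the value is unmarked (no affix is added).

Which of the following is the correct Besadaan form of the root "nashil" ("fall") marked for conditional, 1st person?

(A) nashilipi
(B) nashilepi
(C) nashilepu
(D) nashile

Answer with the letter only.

B

Attach person 1st person -e → nashile.
Attach mood conditional -pu → nashilepu.
Apply vowel harmony: nashilepu → nashilepi.
So the correct form is nashilepi, option (B).
(A) nashilipi is wrong: it uses 2nd person instead of 1st person for person.
(C) nashilepu is wrong: it fails to apply the sound rule(s).
(D) nashile is wrong: it uses optative instead of conditional for mood.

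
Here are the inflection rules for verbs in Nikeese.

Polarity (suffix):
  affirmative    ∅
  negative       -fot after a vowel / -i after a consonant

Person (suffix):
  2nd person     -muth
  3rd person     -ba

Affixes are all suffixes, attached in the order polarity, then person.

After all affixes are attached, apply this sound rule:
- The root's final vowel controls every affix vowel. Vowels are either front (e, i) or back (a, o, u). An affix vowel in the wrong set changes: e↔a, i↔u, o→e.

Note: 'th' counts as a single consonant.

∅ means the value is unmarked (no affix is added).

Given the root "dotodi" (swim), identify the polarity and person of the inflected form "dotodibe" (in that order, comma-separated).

affirmative, 3rd person

Segment: dotodi-ba.
polarity: ∅ → affirmative.
person: -ba → 3rd person.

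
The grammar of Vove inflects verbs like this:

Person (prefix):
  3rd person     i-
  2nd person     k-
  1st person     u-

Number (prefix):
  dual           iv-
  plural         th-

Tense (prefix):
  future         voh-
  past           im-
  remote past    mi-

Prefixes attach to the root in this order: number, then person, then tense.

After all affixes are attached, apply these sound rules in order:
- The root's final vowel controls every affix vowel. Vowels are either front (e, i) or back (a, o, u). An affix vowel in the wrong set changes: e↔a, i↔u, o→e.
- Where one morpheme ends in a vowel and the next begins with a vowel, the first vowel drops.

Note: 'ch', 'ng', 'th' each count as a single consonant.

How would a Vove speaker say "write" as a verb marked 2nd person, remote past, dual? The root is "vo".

mukuvvo

Attach number dual iv- → ivvo.
Attach person 2nd person k- → kivvo.
Attach tense remote past mi- → mikivvo.
Apply vowel harmony: mikivvo → mukuvvo.
Vowel deletion: no change.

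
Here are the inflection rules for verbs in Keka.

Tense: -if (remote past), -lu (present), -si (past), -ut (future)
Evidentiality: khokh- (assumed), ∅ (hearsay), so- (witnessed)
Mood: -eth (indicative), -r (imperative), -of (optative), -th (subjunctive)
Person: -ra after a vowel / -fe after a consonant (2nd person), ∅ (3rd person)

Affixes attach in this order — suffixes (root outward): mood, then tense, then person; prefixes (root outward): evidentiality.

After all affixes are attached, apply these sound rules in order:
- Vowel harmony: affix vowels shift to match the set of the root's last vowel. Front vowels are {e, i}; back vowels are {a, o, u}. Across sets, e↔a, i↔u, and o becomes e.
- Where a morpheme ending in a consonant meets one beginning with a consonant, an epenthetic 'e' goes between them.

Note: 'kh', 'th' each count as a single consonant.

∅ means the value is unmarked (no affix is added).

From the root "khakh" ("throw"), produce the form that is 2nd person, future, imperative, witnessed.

Attach mood imperative -r → khakhr.
Attach evidentiality witnessed so- → sokhakhr.
Attach tense future -ut → sokhakhrut.
Attach person 2nd person -fe (after consonant 't') → sokhakhrutfe.
Apply vowel harmony: sokhakhrutfe → sokhakhrutfa.
Apply epenthesis: sokhakhrutfa → sokhakherutefa.

sokhakherutefa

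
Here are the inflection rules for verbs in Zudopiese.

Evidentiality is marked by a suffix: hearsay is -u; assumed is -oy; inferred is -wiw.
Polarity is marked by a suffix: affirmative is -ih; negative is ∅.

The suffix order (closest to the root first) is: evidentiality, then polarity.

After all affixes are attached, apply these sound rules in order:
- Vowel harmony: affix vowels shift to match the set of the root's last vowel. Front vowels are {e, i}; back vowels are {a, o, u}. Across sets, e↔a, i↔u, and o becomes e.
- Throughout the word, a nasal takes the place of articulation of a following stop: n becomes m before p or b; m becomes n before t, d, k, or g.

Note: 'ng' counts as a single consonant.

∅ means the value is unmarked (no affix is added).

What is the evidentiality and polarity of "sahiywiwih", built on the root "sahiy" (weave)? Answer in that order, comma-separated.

Segment: sahiy-wiw-ih.
evidentiality: -wiw → inferred.
polarity: -ih → affirmative.

inferred, affirmative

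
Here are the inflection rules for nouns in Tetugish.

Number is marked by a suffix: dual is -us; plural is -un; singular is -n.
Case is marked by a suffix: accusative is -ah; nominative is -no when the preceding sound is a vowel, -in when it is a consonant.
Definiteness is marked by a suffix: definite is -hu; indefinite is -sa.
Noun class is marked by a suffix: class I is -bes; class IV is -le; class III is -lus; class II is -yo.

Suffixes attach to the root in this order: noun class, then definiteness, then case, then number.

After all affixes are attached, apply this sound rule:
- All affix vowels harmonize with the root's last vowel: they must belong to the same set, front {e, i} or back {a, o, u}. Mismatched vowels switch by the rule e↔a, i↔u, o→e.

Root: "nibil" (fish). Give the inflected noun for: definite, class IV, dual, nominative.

nibillehineis

Attach noun class class IV -le → nibille.
Attach definiteness definite -hu → nibillehu.
Attach case nominative -no (after vowel 'u') → nibillehuno.
Attach number dual -us → nibillehunous.
Apply vowel harmony: nibillehunous → nibillehineis.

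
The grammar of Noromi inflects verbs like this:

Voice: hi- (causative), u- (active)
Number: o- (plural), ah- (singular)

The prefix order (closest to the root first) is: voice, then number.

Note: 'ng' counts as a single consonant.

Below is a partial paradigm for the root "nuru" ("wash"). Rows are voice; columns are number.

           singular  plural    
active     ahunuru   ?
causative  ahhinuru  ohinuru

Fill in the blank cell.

ounuru

Attach voice active u- → unuru.
Attach number plural o- → ounuru.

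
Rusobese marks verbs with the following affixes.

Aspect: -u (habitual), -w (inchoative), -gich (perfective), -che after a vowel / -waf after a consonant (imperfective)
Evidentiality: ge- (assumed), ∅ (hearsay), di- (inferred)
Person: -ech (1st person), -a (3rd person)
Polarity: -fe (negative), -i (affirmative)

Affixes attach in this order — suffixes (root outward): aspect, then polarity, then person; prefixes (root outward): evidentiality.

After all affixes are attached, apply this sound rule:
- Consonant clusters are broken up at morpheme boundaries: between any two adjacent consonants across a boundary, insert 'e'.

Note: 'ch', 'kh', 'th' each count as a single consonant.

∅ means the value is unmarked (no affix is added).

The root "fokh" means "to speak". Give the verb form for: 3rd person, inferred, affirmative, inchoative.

Attach aspect inchoative -w → fokhw.
Attach polarity affirmative -i → fokhwi.
Attach person 3rd person -a → fokhwia.
Attach evidentiality inferred di- → difokhwia.
Apply epenthesis: difokhwia → difokhewia.

difokhewia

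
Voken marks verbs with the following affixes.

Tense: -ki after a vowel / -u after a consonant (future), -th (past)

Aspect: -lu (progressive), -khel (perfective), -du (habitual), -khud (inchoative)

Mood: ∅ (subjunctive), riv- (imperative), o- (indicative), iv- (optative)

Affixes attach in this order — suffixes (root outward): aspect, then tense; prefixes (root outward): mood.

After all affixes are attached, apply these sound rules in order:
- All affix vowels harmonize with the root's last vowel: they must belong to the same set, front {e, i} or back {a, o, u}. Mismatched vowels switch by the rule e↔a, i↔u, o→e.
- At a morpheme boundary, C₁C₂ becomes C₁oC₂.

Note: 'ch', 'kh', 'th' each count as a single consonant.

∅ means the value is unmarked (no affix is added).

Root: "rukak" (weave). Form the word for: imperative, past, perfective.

ruvorukakokhaloth

Attach aspect perfective -khel → rukakkhel.
Attach mood imperative riv- → rivrukakkhel.
Attach tense past -th → rivrukakkhelth.
Apply vowel harmony: rivrukakkhelth → ruvrukakkhalth.
Apply epenthesis: ruvrukakkhalth → ruvorukakokhaloth.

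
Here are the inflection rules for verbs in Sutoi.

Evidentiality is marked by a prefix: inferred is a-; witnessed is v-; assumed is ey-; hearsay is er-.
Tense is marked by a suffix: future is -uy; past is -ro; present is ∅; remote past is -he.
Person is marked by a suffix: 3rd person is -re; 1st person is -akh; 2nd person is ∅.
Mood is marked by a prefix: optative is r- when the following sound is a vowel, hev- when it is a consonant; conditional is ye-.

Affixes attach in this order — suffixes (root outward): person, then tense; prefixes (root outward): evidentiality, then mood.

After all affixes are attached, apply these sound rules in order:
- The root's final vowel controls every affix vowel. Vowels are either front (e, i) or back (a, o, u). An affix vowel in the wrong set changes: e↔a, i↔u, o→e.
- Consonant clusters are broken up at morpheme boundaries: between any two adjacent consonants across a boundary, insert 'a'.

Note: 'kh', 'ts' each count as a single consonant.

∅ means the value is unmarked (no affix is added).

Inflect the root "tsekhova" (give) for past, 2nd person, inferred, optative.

ratsekhovaro

person = 2nd person: zero marking, form stays tsekhova.
Attach tense past -ro → tsekhovaro.
Attach evidentiality inferred a- → atsekhovaro.
Attach mood optative r- (before vowel 'a') → ratsekhovaro.
Vowel harmony: no change.
Epenthesis: no change.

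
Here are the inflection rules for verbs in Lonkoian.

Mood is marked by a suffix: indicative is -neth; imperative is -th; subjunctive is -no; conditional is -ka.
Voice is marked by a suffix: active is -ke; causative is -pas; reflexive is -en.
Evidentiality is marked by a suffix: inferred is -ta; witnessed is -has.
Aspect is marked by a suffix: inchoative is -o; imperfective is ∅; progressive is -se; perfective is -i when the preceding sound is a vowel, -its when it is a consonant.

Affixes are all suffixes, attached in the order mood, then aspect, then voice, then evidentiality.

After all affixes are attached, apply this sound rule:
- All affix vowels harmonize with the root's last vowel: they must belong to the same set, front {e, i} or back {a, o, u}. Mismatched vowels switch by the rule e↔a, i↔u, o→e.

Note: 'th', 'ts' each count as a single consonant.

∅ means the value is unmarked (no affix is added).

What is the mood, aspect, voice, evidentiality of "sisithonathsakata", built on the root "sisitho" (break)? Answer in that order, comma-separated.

Segment: sisitho-neth-se-ke-ta.
mood: -neth → indicative.
aspect: -se → progressive.
voice: -ke → active.
evidentiality: -ta → inferred.

indicative, progressive, active, inferred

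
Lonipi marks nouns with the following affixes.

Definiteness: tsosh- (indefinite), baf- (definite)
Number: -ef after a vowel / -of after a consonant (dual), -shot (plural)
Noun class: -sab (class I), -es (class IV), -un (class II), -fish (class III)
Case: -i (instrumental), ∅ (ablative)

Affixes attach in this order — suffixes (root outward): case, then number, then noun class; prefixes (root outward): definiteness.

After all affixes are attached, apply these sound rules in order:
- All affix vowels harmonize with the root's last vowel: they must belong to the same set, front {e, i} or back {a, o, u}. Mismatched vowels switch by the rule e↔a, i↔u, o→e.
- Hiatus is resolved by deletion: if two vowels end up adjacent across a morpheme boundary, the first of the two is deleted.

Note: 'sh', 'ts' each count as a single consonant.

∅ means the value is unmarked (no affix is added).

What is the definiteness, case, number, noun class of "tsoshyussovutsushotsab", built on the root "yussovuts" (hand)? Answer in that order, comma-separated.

Segment: tsosh-yussovuts-i-shot-sab.
definiteness: tsosh- → indefinite.
case: -i → instrumental.
number: -shot → plural.
noun class: -sab → class I.

indefinite, instrumental, plural, class I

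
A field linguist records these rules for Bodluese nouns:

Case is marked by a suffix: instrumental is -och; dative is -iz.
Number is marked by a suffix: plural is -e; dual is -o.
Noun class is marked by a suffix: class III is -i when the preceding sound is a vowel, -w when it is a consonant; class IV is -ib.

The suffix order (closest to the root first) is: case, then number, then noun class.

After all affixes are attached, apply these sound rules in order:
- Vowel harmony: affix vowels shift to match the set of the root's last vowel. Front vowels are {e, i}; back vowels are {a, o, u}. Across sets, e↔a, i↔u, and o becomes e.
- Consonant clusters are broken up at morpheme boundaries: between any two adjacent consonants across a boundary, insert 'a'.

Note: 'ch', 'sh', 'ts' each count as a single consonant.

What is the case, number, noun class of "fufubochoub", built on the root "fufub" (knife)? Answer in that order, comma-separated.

instrumental, dual, class IV

Segment: fufub-och-o-ib.
case: -och → instrumental.
number: -o → dual.
noun class: -ib → class IV.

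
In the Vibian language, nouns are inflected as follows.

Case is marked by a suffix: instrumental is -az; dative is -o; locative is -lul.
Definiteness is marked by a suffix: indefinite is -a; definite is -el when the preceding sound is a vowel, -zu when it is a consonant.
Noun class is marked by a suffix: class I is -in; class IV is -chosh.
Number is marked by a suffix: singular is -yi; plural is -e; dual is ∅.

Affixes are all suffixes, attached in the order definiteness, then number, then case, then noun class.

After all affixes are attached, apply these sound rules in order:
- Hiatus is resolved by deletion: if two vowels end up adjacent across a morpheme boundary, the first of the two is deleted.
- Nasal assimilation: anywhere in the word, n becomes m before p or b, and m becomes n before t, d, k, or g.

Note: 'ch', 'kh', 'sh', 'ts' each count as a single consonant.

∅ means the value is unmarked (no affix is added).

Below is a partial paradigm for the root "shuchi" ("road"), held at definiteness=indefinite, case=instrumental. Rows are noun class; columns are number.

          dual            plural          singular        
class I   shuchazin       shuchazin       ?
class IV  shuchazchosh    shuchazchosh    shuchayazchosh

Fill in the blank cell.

shuchayazin

Attach definiteness indefinite -a → shuchia.
Attach number singular -yi → shuchiayi.
Attach case instrumental -az → shuchiayiaz.
Attach noun class class I -in → shuchiayiazin.
Apply vowel deletion: shuchiayiazin → shuchayazin.
Nasal assimilation: no change.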